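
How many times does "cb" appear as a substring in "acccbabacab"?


Searching for "cb" in "acccbabacab"
Scanning each position:
  Position 0: "ac" => no
  Position 1: "cc" => no
  Position 2: "cc" => no
  Position 3: "cb" => MATCH
  Position 4: "ba" => no
  Position 5: "ab" => no
  Position 6: "ba" => no
  Position 7: "ac" => no
  Position 8: "ca" => no
  Position 9: "ab" => no
Total occurrences: 1

1


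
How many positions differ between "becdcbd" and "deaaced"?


Comparing "becdcbd" and "deaaced" position by position:
  Position 0: 'b' vs 'd' => DIFFER
  Position 1: 'e' vs 'e' => same
  Position 2: 'c' vs 'a' => DIFFER
  Position 3: 'd' vs 'a' => DIFFER
  Position 4: 'c' vs 'c' => same
  Position 5: 'b' vs 'e' => DIFFER
  Position 6: 'd' vs 'd' => same
Positions that differ: 4

4


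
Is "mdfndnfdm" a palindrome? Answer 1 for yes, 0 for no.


Input: mdfndnfdm
Reversed: mdfndnfdm
  Compare pos 0 ('m') with pos 8 ('m'): match
  Compare pos 1 ('d') with pos 7 ('d'): match
  Compare pos 2 ('f') with pos 6 ('f'): match
  Compare pos 3 ('n') with pos 5 ('n'): match
Result: palindrome

1


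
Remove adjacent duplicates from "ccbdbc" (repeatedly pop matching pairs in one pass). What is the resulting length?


Input: ccbdbc
Stack-based adjacent duplicate removal:
  Read 'c': push. Stack: c
  Read 'c': matches stack top 'c' => pop. Stack: (empty)
  Read 'b': push. Stack: b
  Read 'd': push. Stack: bd
  Read 'b': push. Stack: bdb
  Read 'c': push. Stack: bdbc
Final stack: "bdbc" (length 4)

4


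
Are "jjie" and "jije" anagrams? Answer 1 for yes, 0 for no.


Strings: "jjie", "jije"
Sorted first:  eijj
Sorted second: eijj
Sorted forms match => anagrams

1


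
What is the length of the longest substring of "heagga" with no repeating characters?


Input: "heagga"
Sliding window (track last position of each char):
  Position 0 ('h'): window [0,0] length 1 -- new best
  Position 1 ('e'): window [0,1] length 2 -- new best
  Position 2 ('a'): window [0,2] length 3 -- new best
  Position 3 ('g'): window [0,3] length 4 -- new best
  Position 4 ('g'): repeat (last at 3), move window start to 4
  Position 4 ('g'): window [4,4] length 1
  Position 5 ('a'): window [4,5] length 2
Longest substring with no repeats: "heag" with length 4

4


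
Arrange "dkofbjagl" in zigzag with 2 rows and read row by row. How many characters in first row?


Zigzag "dkofbjagl" into 2 rows:
Placing characters:
  'd' => row 0
  'k' => row 1
  'o' => row 0
  'f' => row 1
  'b' => row 0
  'j' => row 1
  'a' => row 0
  'g' => row 1
  'l' => row 0
Rows:
  Row 0: "dobal"
  Row 1: "kfjg"
First row length: 5

5


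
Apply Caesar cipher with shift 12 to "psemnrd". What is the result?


Caesar cipher: shift "psemnrd" by 12
  'p' (pos 15) + 12 = pos 1 = 'b'
  's' (pos 18) + 12 = pos 4 = 'e'
  'e' (pos 4) + 12 = pos 16 = 'q'
  'm' (pos 12) + 12 = pos 24 = 'y'
  'n' (pos 13) + 12 = pos 25 = 'z'
  'r' (pos 17) + 12 = pos 3 = 'd'
  'd' (pos 3) + 12 = pos 15 = 'p'
Result: beqyzdp

beqyzdp


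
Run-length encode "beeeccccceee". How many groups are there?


Input: beeeccccceee
Scanning for consecutive runs:
  Group 1: 'b' x 1 (positions 0-0)
  Group 2: 'e' x 3 (positions 1-3)
  Group 3: 'c' x 5 (positions 4-8)
  Group 4: 'e' x 3 (positions 9-11)
Total groups: 4

4


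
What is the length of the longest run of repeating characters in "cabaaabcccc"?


Input: "cabaaabcccc"
Scanning for longest run:
  Position 1 ('a'): new char, reset run to 1
  Position 2 ('b'): new char, reset run to 1
  Position 3 ('a'): new char, reset run to 1
  Position 4 ('a'): continues run of 'a', length=2
  Position 5 ('a'): continues run of 'a', length=3
  Position 6 ('b'): new char, reset run to 1
  Position 7 ('c'): new char, reset run to 1
  Position 8 ('c'): continues run of 'c', length=2
  Position 9 ('c'): continues run of 'c', length=3
  Position 10 ('c'): continues run of 'c', length=4
Longest run: 'c' with length 4

4


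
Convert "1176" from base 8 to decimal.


Input: "1176" in base 8
Positional expansion:
  Digit '1' (value 1) x 8^3 = 512
  Digit '1' (value 1) x 8^2 = 64
  Digit '7' (value 7) x 8^1 = 56
  Digit '6' (value 6) x 8^0 = 6
Sum = 638

638


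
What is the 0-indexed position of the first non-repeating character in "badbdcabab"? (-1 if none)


Input: badbdcabab
Character frequencies:
  'a': 3
  'b': 4
  'c': 1
  'd': 2
Scanning left to right for freq == 1:
  Position 0 ('b'): freq=4, skip
  Position 1 ('a'): freq=3, skip
  Position 2 ('d'): freq=2, skip
  Position 3 ('b'): freq=4, skip
  Position 4 ('d'): freq=2, skip
  Position 5 ('c'): unique! => answer = 5

5


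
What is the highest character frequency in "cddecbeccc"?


Input: cddecbeccc
Character counts:
  'b': 1
  'c': 5
  'd': 2
  'e': 2
Maximum frequency: 5

5


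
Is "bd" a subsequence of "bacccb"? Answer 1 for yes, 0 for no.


Check if "bd" is a subsequence of "bacccb"
Greedy scan:
  Position 0 ('b'): matches sub[0] = 'b'
  Position 1 ('a'): no match needed
  Position 2 ('c'): no match needed
  Position 3 ('c'): no match needed
  Position 4 ('c'): no match needed
  Position 5 ('b'): no match needed
Only matched 1/2 characters => not a subsequence

0


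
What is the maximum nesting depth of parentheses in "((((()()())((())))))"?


Input: "((((()()())((())))))"
Tracking depth:
  Position 0 '(': depth becomes 1
  Position 1 '(': depth becomes 2
  Position 2 '(': depth becomes 3
  Position 3 '(': depth becomes 4
  Position 4 '(': depth becomes 5
  Position 5 ')': depth becomes 4
  Position 6 '(': depth becomes 5
  Position 7 ')': depth becomes 4
  Position 8 '(': depth becomes 5
  Position 9 ')': depth becomes 4
  Position 10 ')': depth becomes 3
  Position 11 '(': depth becomes 4
  Position 12 '(': depth becomes 5
  Position 13 '(': depth becomes 6
  Position 14 ')': depth becomes 5
  Position 15 ')': depth becomes 4
  Position 16 ')': depth becomes 3
  Position 17 ')': depth becomes 2
  Position 18 ')': depth becomes 1
  Position 19 ')': depth becomes 0
Maximum depth reached: 6

6


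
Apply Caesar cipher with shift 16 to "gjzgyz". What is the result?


Caesar cipher: shift "gjzgyz" by 16
  'g' (pos 6) + 16 = pos 22 = 'w'
  'j' (pos 9) + 16 = pos 25 = 'z'
  'z' (pos 25) + 16 = pos 15 = 'p'
  'g' (pos 6) + 16 = pos 22 = 'w'
  'y' (pos 24) + 16 = pos 14 = 'o'
  'z' (pos 25) + 16 = pos 15 = 'p'
Result: wzpwop

wzpwop


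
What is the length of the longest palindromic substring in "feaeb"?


Input: "feaeb"
Checking substrings for palindromes:
  [1:4] "eae" (len 3) => palindrome
Longest palindromic substring: "eae" with length 3

3


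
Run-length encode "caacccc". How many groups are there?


Input: caacccc
Scanning for consecutive runs:
  Group 1: 'c' x 1 (positions 0-0)
  Group 2: 'a' x 2 (positions 1-2)
  Group 3: 'c' x 4 (positions 3-6)
Total groups: 3

3


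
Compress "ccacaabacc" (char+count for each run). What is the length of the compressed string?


Input: ccacaabacc
Runs:
  'c' x 2 => "c2"
  'a' x 1 => "a1"
  'c' x 1 => "c1"
  'a' x 2 => "a2"
  'b' x 1 => "b1"
  'a' x 1 => "a1"
  'c' x 2 => "c2"
Compressed: "c2a1c1a2b1a1c2"
Compressed length: 14

14


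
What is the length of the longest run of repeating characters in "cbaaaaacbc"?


Input: "cbaaaaacbc"
Scanning for longest run:
  Position 1 ('b'): new char, reset run to 1
  Position 2 ('a'): new char, reset run to 1
  Position 3 ('a'): continues run of 'a', length=2
  Position 4 ('a'): continues run of 'a', length=3
  Position 5 ('a'): continues run of 'a', length=4
  Position 6 ('a'): continues run of 'a', length=5
  Position 7 ('c'): new char, reset run to 1
  Position 8 ('b'): new char, reset run to 1
  Position 9 ('c'): new char, reset run to 1
Longest run: 'a' with length 5

5


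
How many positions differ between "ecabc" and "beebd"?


Comparing "ecabc" and "beebd" position by position:
  Position 0: 'e' vs 'b' => DIFFER
  Position 1: 'c' vs 'e' => DIFFER
  Position 2: 'a' vs 'e' => DIFFER
  Position 3: 'b' vs 'b' => same
  Position 4: 'c' vs 'd' => DIFFER
Positions that differ: 4

4


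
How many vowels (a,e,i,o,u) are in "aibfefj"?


Input: aibfefj
Checking each character:
  'a' at position 0: vowel (running total: 1)
  'i' at position 1: vowel (running total: 2)
  'b' at position 2: consonant
  'f' at position 3: consonant
  'e' at position 4: vowel (running total: 3)
  'f' at position 5: consonant
  'j' at position 6: consonant
Total vowels: 3

3


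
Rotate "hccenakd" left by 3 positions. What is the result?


Input: "hccenakd", rotate left by 3
First 3 characters: "hcc"
Remaining characters: "enakd"
Concatenate remaining + first: "enakd" + "hcc" = "enakdhcc"

enakdhcc


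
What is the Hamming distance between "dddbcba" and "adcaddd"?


Comparing "dddbcba" and "adcaddd" position by position:
  Position 0: 'd' vs 'a' => differ
  Position 1: 'd' vs 'd' => same
  Position 2: 'd' vs 'c' => differ
  Position 3: 'b' vs 'a' => differ
  Position 4: 'c' vs 'd' => differ
  Position 5: 'b' vs 'd' => differ
  Position 6: 'a' vs 'd' => differ
Total differences (Hamming distance): 6

6


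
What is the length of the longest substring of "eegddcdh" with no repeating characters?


Input: "eegddcdh"
Sliding window (track last position of each char):
  Position 0 ('e'): window [0,0] length 1 -- new best
  Position 1 ('e'): repeat (last at 0), move window start to 1
  Position 1 ('e'): window [1,1] length 1
  Position 2 ('g'): window [1,2] length 2 -- new best
  Position 3 ('d'): window [1,3] length 3 -- new best
  Position 4 ('d'): repeat (last at 3), move window start to 4
  Position 4 ('d'): window [4,4] length 1
  Position 5 ('c'): window [4,5] length 2
  Position 6 ('d'): repeat (last at 4), move window start to 5
  Position 6 ('d'): window [5,6] length 2
  Position 7 ('h'): window [5,7] length 3
Longest substring with no repeats: "egd" with length 3

3


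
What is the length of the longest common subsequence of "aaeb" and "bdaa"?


LCS of "aaeb" and "bdaa"
DP table:
           b    d    a    a
      0    0    0    0    0
  a   0    0    0    1    1
  a   0    0    0    1    2
  e   0    0    0    1    2
  b   0    1    1    1    2
LCS length = dp[4][4] = 2

2


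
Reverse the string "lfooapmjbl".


Input: lfooapmjbl
Reading characters right to left:
  Position 9: 'l'
  Position 8: 'b'
  Position 7: 'j'
  Position 6: 'm'
  Position 5: 'p'
  Position 4: 'a'
  Position 3: 'o'
  Position 2: 'o'
  Position 1: 'f'
  Position 0: 'l'
Reversed: lbjmpaoofl

lbjmpaoofl


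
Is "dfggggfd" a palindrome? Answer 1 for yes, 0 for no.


Input: dfggggfd
Reversed: dfggggfd
  Compare pos 0 ('d') with pos 7 ('d'): match
  Compare pos 1 ('f') with pos 6 ('f'): match
  Compare pos 2 ('g') with pos 5 ('g'): match
  Compare pos 3 ('g') with pos 4 ('g'): match
Result: palindrome

1


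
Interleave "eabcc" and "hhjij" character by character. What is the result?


Interleaving "eabcc" and "hhjij":
  Position 0: 'e' from first, 'h' from second => "eh"
  Position 1: 'a' from first, 'h' from second => "ah"
  Position 2: 'b' from first, 'j' from second => "bj"
  Position 3: 'c' from first, 'i' from second => "ci"
  Position 4: 'c' from first, 'j' from second => "cj"
Result: ehahbjcicj

ehahbjcicj


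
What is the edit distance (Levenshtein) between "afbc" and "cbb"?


Computing edit distance: "afbc" -> "cbb"
DP table:
           c    b    b
      0    1    2    3
  a   1    1    2    3
  f   2    2    2    3
  b   3    3    2    2
  c   4    3    3    3
Edit distance = dp[4][3] = 3

3


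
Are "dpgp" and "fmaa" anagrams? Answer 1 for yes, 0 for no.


Strings: "dpgp", "fmaa"
Sorted first:  dgpp
Sorted second: aafm
Differ at position 0: 'd' vs 'a' => not anagrams

0


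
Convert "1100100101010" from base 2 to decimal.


Input: "1100100101010" in base 2
Positional expansion:
  Digit '1' (value 1) x 2^12 = 4096
  Digit '1' (value 1) x 2^11 = 2048
  Digit '0' (value 0) x 2^10 = 0
  Digit '0' (value 0) x 2^9 = 0
  Digit '1' (value 1) x 2^8 = 256
  Digit '0' (value 0) x 2^7 = 0
  Digit '0' (value 0) x 2^6 = 0
  Digit '1' (value 1) x 2^5 = 32
  Digit '0' (value 0) x 2^4 = 0
  Digit '1' (value 1) x 2^3 = 8
  Digit '0' (value 0) x 2^2 = 0
  Digit '1' (value 1) x 2^1 = 2
  Digit '0' (value 0) x 2^0 = 0
Sum = 6442

6442


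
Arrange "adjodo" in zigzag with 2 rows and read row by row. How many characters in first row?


Zigzag "adjodo" into 2 rows:
Placing characters:
  'a' => row 0
  'd' => row 1
  'j' => row 0
  'o' => row 1
  'd' => row 0
  'o' => row 1
Rows:
  Row 0: "ajd"
  Row 1: "doo"
First row length: 3

3


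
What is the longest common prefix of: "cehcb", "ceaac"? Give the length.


Words: cehcb, ceaac
  Position 0: all 'c' => match
  Position 1: all 'e' => match
  Position 2: ('h', 'a') => mismatch, stop
LCP = "ce" (length 2)

2


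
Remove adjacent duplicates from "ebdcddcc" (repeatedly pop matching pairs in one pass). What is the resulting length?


Input: ebdcddcc
Stack-based adjacent duplicate removal:
  Read 'e': push. Stack: e
  Read 'b': push. Stack: eb
  Read 'd': push. Stack: ebd
  Read 'c': push. Stack: ebdc
  Read 'd': push. Stack: ebdcd
  Read 'd': matches stack top 'd' => pop. Stack: ebdc
  Read 'c': matches stack top 'c' => pop. Stack: ebd
  Read 'c': push. Stack: ebdc
Final stack: "ebdc" (length 4)

4


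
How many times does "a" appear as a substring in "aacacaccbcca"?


Searching for "a" in "aacacaccbcca"
Scanning each position:
  Position 0: "a" => MATCH
  Position 1: "a" => MATCH
  Position 2: "c" => no
  Position 3: "a" => MATCH
  Position 4: "c" => no
  Position 5: "a" => MATCH
  Position 6: "c" => no
  Position 7: "c" => no
  Position 8: "b" => no
  Position 9: "c" => no
  Position 10: "c" => no
  Position 11: "a" => MATCH
Total occurrences: 5

5


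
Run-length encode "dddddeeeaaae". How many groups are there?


Input: dddddeeeaaae
Scanning for consecutive runs:
  Group 1: 'd' x 5 (positions 0-4)
  Group 2: 'e' x 3 (positions 5-7)
  Group 3: 'a' x 3 (positions 8-10)
  Group 4: 'e' x 1 (positions 11-11)
Total groups: 4

4


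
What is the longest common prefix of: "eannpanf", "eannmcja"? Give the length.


Words: eannpanf, eannmcja
  Position 0: all 'e' => match
  Position 1: all 'a' => match
  Position 2: all 'n' => match
  Position 3: all 'n' => match
  Position 4: ('p', 'm') => mismatch, stop
LCP = "eann" (length 4)

4


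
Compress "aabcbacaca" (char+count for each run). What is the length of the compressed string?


Input: aabcbacaca
Runs:
  'a' x 2 => "a2"
  'b' x 1 => "b1"
  'c' x 1 => "c1"
  'b' x 1 => "b1"
  'a' x 1 => "a1"
  'c' x 1 => "c1"
  'a' x 1 => "a1"
  'c' x 1 => "c1"
  'a' x 1 => "a1"
Compressed: "a2b1c1b1a1c1a1c1a1"
Compressed length: 18

18


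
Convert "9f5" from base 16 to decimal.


Input: "9f5" in base 16
Positional expansion:
  Digit '9' (value 9) x 16^2 = 2304
  Digit 'f' (value 15) x 16^1 = 240
  Digit '5' (value 5) x 16^0 = 5
Sum = 2549

2549


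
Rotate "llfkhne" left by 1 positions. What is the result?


Input: "llfkhne", rotate left by 1
First 1 characters: "l"
Remaining characters: "lfkhne"
Concatenate remaining + first: "lfkhne" + "l" = "lfkhnel"

lfkhnel


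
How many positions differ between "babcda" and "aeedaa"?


Comparing "babcda" and "aeedaa" position by position:
  Position 0: 'b' vs 'a' => DIFFER
  Position 1: 'a' vs 'e' => DIFFER
  Position 2: 'b' vs 'e' => DIFFER
  Position 3: 'c' vs 'd' => DIFFER
  Position 4: 'd' vs 'a' => DIFFER
  Position 5: 'a' vs 'a' => same
Positions that differ: 5

5


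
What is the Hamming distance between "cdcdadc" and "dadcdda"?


Comparing "cdcdadc" and "dadcdda" position by position:
  Position 0: 'c' vs 'd' => differ
  Position 1: 'd' vs 'a' => differ
  Position 2: 'c' vs 'd' => differ
  Position 3: 'd' vs 'c' => differ
  Position 4: 'a' vs 'd' => differ
  Position 5: 'd' vs 'd' => same
  Position 6: 'c' vs 'a' => differ
Total differences (Hamming distance): 6

6


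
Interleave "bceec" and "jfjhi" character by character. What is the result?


Interleaving "bceec" and "jfjhi":
  Position 0: 'b' from first, 'j' from second => "bj"
  Position 1: 'c' from first, 'f' from second => "cf"
  Position 2: 'e' from first, 'j' from second => "ej"
  Position 3: 'e' from first, 'h' from second => "eh"
  Position 4: 'c' from first, 'i' from second => "ci"
Result: bjcfejehci

bjcfejehci


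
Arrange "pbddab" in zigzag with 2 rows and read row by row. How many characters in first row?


Zigzag "pbddab" into 2 rows:
Placing characters:
  'p' => row 0
  'b' => row 1
  'd' => row 0
  'd' => row 1
  'a' => row 0
  'b' => row 1
Rows:
  Row 0: "pda"
  Row 1: "bdb"
First row length: 3

3


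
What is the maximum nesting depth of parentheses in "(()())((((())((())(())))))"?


Input: "(()())((((())((())(())))))"
Tracking depth:
  Position 0 '(': depth becomes 1
  Position 1 '(': depth becomes 2
  Position 2 ')': depth becomes 1
  Position 3 '(': depth becomes 2
  Position 4 ')': depth becomes 1
  Position 5 ')': depth becomes 0
  Position 6 '(': depth becomes 1
  Position 7 '(': depth becomes 2
  Position 8 '(': depth becomes 3
  Position 9 '(': depth becomes 4
  Position 10 '(': depth becomes 5
  Position 11 ')': depth becomes 4
  Position 12 ')': depth becomes 3
  Position 13 '(': depth becomes 4
  Position 14 '(': depth becomes 5
  Position 15 '(': depth becomes 6
  Position 16 ')': depth becomes 5
  Position 17 ')': depth becomes 4
  Position 18 '(': depth becomes 5
  Position 19 '(': depth becomes 6
  Position 20 ')': depth becomes 5
  Position 21 ')': depth becomes 4
  Position 22 ')': depth becomes 3
  Position 23 ')': depth becomes 2
  Position 24 ')': depth becomes 1
  Position 25 ')': depth becomes 0
Maximum depth reached: 6

6


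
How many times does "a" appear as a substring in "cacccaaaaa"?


Searching for "a" in "cacccaaaaa"
Scanning each position:
  Position 0: "c" => no
  Position 1: "a" => MATCH
  Position 2: "c" => no
  Position 3: "c" => no
  Position 4: "c" => no
  Position 5: "a" => MATCH
  Position 6: "a" => MATCH
  Position 7: "a" => MATCH
  Position 8: "a" => MATCH
  Position 9: "a" => MATCH
Total occurrences: 6

6


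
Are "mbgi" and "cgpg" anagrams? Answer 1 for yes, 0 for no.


Strings: "mbgi", "cgpg"
Sorted first:  bgim
Sorted second: cggp
Differ at position 0: 'b' vs 'c' => not anagrams

0


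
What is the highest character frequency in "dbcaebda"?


Input: dbcaebda
Character counts:
  'a': 2
  'b': 2
  'c': 1
  'd': 2
  'e': 1
Maximum frequency: 2

2


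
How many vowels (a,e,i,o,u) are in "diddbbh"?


Input: diddbbh
Checking each character:
  'd' at position 0: consonant
  'i' at position 1: vowel (running total: 1)
  'd' at position 2: consonant
  'd' at position 3: consonant
  'b' at position 4: consonant
  'b' at position 5: consonant
  'h' at position 6: consonant
Total vowels: 1

1


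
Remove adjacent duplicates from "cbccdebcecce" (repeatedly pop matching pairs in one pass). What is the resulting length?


Input: cbccdebcecce
Stack-based adjacent duplicate removal:
  Read 'c': push. Stack: c
  Read 'b': push. Stack: cb
  Read 'c': push. Stack: cbc
  Read 'c': matches stack top 'c' => pop. Stack: cb
  Read 'd': push. Stack: cbd
  Read 'e': push. Stack: cbde
  Read 'b': push. Stack: cbdeb
  Read 'c': push. Stack: cbdebc
  Read 'e': push. Stack: cbdebce
  Read 'c': push. Stack: cbdebcec
  Read 'c': matches stack top 'c' => pop. Stack: cbdebce
  Read 'e': matches stack top 'e' => pop. Stack: cbdebc
Final stack: "cbdebc" (length 6)

6


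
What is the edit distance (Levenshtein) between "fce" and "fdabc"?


Computing edit distance: "fce" -> "fdabc"
DP table:
           f    d    a    b    c
      0    1    2    3    4    5
  f   1    0    1    2    3    4
  c   2    1    1    2    3    3
  e   3    2    2    2    3    4
Edit distance = dp[3][5] = 4

4


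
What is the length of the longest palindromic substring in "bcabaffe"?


Input: "bcabaffe"
Checking substrings for palindromes:
  [2:5] "aba" (len 3) => palindrome
  [5:7] "ff" (len 2) => palindrome
Longest palindromic substring: "aba" with length 3

3


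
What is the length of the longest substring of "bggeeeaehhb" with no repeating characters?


Input: "bggeeeaehhb"
Sliding window (track last position of each char):
  Position 0 ('b'): window [0,0] length 1 -- new best
  Position 1 ('g'): window [0,1] length 2 -- new best
  Position 2 ('g'): repeat (last at 1), move window start to 2
  Position 2 ('g'): window [2,2] length 1
  Position 3 ('e'): window [2,3] length 2
  Position 4 ('e'): repeat (last at 3), move window start to 4
  Position 4 ('e'): window [4,4] length 1
  Position 5 ('e'): repeat (last at 4), move window start to 5
  Position 5 ('e'): window [5,5] length 1
  Position 6 ('a'): window [5,6] length 2
  Position 7 ('e'): repeat (last at 5), move window start to 6
  Position 7 ('e'): window [6,7] length 2
  Position 8 ('h'): window [6,8] length 3 -- new best
  Position 9 ('h'): repeat (last at 8), move window start to 9
  Position 9 ('h'): window [9,9] length 1
  Position 10 ('b'): window [9,10] length 2
Longest substring with no repeats: "aeh" with length 3

3


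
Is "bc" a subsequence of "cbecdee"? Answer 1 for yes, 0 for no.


Check if "bc" is a subsequence of "cbecdee"
Greedy scan:
  Position 0 ('c'): no match needed
  Position 1 ('b'): matches sub[0] = 'b'
  Position 2 ('e'): no match needed
  Position 3 ('c'): matches sub[1] = 'c'
  Position 4 ('d'): no match needed
  Position 5 ('e'): no match needed
  Position 6 ('e'): no match needed
All 2 characters matched => is a subsequence

1


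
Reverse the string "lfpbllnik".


Input: lfpbllnik
Reading characters right to left:
  Position 8: 'k'
  Position 7: 'i'
  Position 6: 'n'
  Position 5: 'l'
  Position 4: 'l'
  Position 3: 'b'
  Position 2: 'p'
  Position 1: 'f'
  Position 0: 'l'
Reversed: kinllbpfl

kinllbpfl


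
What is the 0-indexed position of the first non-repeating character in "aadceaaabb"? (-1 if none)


Input: aadceaaabb
Character frequencies:
  'a': 5
  'b': 2
  'c': 1
  'd': 1
  'e': 1
Scanning left to right for freq == 1:
  Position 0 ('a'): freq=5, skip
  Position 1 ('a'): freq=5, skip
  Position 2 ('d'): unique! => answer = 2

2


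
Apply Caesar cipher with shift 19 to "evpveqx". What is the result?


Caesar cipher: shift "evpveqx" by 19
  'e' (pos 4) + 19 = pos 23 = 'x'
  'v' (pos 21) + 19 = pos 14 = 'o'
  'p' (pos 15) + 19 = pos 8 = 'i'
  'v' (pos 21) + 19 = pos 14 = 'o'
  'e' (pos 4) + 19 = pos 23 = 'x'
  'q' (pos 16) + 19 = pos 9 = 'j'
  'x' (pos 23) + 19 = pos 16 = 'q'
Result: xoioxjq

xoioxjq


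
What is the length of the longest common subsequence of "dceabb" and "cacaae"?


LCS of "dceabb" and "cacaae"
DP table:
           c    a    c    a    a    e
      0    0    0    0    0    0    0
  d   0    0    0    0    0    0    0
  c   0    1    1    1    1    1    1
  e   0    1    1    1    1    1    2
  a   0    1    2    2    2    2    2
  b   0    1    2    2    2    2    2
  b   0    1    2    2    2    2    2
LCS length = dp[6][6] = 2

2


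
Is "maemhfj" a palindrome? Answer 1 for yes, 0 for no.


Input: maemhfj
Reversed: jfhmeam
  Compare pos 0 ('m') with pos 6 ('j'): MISMATCH
  Compare pos 1 ('a') with pos 5 ('f'): MISMATCH
  Compare pos 2 ('e') with pos 4 ('h'): MISMATCH
Result: not a palindrome

0


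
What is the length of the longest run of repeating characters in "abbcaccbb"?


Input: "abbcaccbb"
Scanning for longest run:
  Position 1 ('b'): new char, reset run to 1
  Position 2 ('b'): continues run of 'b', length=2
  Position 3 ('c'): new char, reset run to 1
  Position 4 ('a'): new char, reset run to 1
  Position 5 ('c'): new char, reset run to 1
  Position 6 ('c'): continues run of 'c', length=2
  Position 7 ('b'): new char, reset run to 1
  Position 8 ('b'): continues run of 'b', length=2
Longest run: 'b' with length 2

2


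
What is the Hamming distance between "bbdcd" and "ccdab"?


Comparing "bbdcd" and "ccdab" position by position:
  Position 0: 'b' vs 'c' => differ
  Position 1: 'b' vs 'c' => differ
  Position 2: 'd' vs 'd' => same
  Position 3: 'c' vs 'a' => differ
  Position 4: 'd' vs 'b' => differ
Total differences (Hamming distance): 4

4


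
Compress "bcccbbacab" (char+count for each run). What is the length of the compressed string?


Input: bcccbbacab
Runs:
  'b' x 1 => "b1"
  'c' x 3 => "c3"
  'b' x 2 => "b2"
  'a' x 1 => "a1"
  'c' x 1 => "c1"
  'a' x 1 => "a1"
  'b' x 1 => "b1"
Compressed: "b1c3b2a1c1a1b1"
Compressed length: 14

14


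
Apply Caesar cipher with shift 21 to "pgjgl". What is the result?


Caesar cipher: shift "pgjgl" by 21
  'p' (pos 15) + 21 = pos 10 = 'k'
  'g' (pos 6) + 21 = pos 1 = 'b'
  'j' (pos 9) + 21 = pos 4 = 'e'
  'g' (pos 6) + 21 = pos 1 = 'b'
  'l' (pos 11) + 21 = pos 6 = 'g'
Result: kbebg

kbebg


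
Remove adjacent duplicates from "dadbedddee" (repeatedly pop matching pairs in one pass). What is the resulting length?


Input: dadbedddee
Stack-based adjacent duplicate removal:
  Read 'd': push. Stack: d
  Read 'a': push. Stack: da
  Read 'd': push. Stack: dad
  Read 'b': push. Stack: dadb
  Read 'e': push. Stack: dadbe
  Read 'd': push. Stack: dadbed
  Read 'd': matches stack top 'd' => pop. Stack: dadbe
  Read 'd': push. Stack: dadbed
  Read 'e': push. Stack: dadbede
  Read 'e': matches stack top 'e' => pop. Stack: dadbed
Final stack: "dadbed" (length 6)

6


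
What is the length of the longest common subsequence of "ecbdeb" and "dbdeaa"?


LCS of "ecbdeb" and "dbdeaa"
DP table:
           d    b    d    e    a    a
      0    0    0    0    0    0    0
  e   0    0    0    0    1    1    1
  c   0    0    0    0    1    1    1
  b   0    0    1    1    1    1    1
  d   0    1    1    2    2    2    2
  e   0    1    1    2    3    3    3
  b   0    1    2    2    3    3    3
LCS length = dp[6][6] = 3

3


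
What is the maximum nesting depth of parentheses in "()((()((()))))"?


Input: "()((()((()))))"
Tracking depth:
  Position 0 '(': depth becomes 1
  Position 1 ')': depth becomes 0
  Position 2 '(': depth becomes 1
  Position 3 '(': depth becomes 2
  Position 4 '(': depth becomes 3
  Position 5 ')': depth becomes 2
  Position 6 '(': depth becomes 3
  Position 7 '(': depth becomes 4
  Position 8 '(': depth becomes 5
  Position 9 ')': depth becomes 4
  Position 10 ')': depth becomes 3
  Position 11 ')': depth becomes 2
  Position 12 ')': depth becomes 1
  Position 13 ')': depth becomes 0
Maximum depth reached: 5

5


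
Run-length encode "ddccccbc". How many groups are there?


Input: ddccccbc
Scanning for consecutive runs:
  Group 1: 'd' x 2 (positions 0-1)
  Group 2: 'c' x 4 (positions 2-5)
  Group 3: 'b' x 1 (positions 6-6)
  Group 4: 'c' x 1 (positions 7-7)
Total groups: 4

4


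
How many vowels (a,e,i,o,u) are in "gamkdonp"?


Input: gamkdonp
Checking each character:
  'g' at position 0: consonant
  'a' at position 1: vowel (running total: 1)
  'm' at position 2: consonant
  'k' at position 3: consonant
  'd' at position 4: consonant
  'o' at position 5: vowel (running total: 2)
  'n' at position 6: consonant
  'p' at position 7: consonant
Total vowels: 2

2


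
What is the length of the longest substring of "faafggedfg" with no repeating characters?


Input: "faafggedfg"
Sliding window (track last position of each char):
  Position 0 ('f'): window [0,0] length 1 -- new best
  Position 1 ('a'): window [0,1] length 2 -- new best
  Position 2 ('a'): repeat (last at 1), move window start to 2
  Position 2 ('a'): window [2,2] length 1
  Position 3 ('f'): window [2,3] length 2
  Position 4 ('g'): window [2,4] length 3 -- new best
  Position 5 ('g'): repeat (last at 4), move window start to 5
  Position 5 ('g'): window [5,5] length 1
  Position 6 ('e'): window [5,6] length 2
  Position 7 ('d'): window [5,7] length 3
  Position 8 ('f'): window [5,8] length 4 -- new best
  Position 9 ('g'): repeat (last at 5), move window start to 6
  Position 9 ('g'): window [6,9] length 4
Longest substring with no repeats: "gedf" with length 4

4


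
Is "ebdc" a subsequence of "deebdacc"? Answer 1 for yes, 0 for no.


Check if "ebdc" is a subsequence of "deebdacc"
Greedy scan:
  Position 0 ('d'): no match needed
  Position 1 ('e'): matches sub[0] = 'e'
  Position 2 ('e'): no match needed
  Position 3 ('b'): matches sub[1] = 'b'
  Position 4 ('d'): matches sub[2] = 'd'
  Position 5 ('a'): no match needed
  Position 6 ('c'): matches sub[3] = 'c'
  Position 7 ('c'): no match needed
All 4 characters matched => is a subsequence

1


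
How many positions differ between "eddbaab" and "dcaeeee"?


Comparing "eddbaab" and "dcaeeee" position by position:
  Position 0: 'e' vs 'd' => DIFFER
  Position 1: 'd' vs 'c' => DIFFER
  Position 2: 'd' vs 'a' => DIFFER
  Position 3: 'b' vs 'e' => DIFFER
  Position 4: 'a' vs 'e' => DIFFER
  Position 5: 'a' vs 'e' => DIFFER
  Position 6: 'b' vs 'e' => DIFFER
Positions that differ: 7

7


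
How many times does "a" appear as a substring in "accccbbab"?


Searching for "a" in "accccbbab"
Scanning each position:
  Position 0: "a" => MATCH
  Position 1: "c" => no
  Position 2: "c" => no
  Position 3: "c" => no
  Position 4: "c" => no
  Position 5: "b" => no
  Position 6: "b" => no
  Position 7: "a" => MATCH
  Position 8: "b" => no
Total occurrences: 2

2


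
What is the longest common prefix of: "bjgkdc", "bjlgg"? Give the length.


Words: bjgkdc, bjlgg
  Position 0: all 'b' => match
  Position 1: all 'j' => match
  Position 2: ('g', 'l') => mismatch, stop
LCP = "bj" (length 2)

2


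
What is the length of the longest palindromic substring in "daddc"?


Input: "daddc"
Checking substrings for palindromes:
  [0:3] "dad" (len 3) => palindrome
  [2:4] "dd" (len 2) => palindrome
Longest palindromic substring: "dad" with length 3

3


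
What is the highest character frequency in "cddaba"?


Input: cddaba
Character counts:
  'a': 2
  'b': 1
  'c': 1
  'd': 2
Maximum frequency: 2

2


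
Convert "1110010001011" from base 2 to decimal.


Input: "1110010001011" in base 2
Positional expansion:
  Digit '1' (value 1) x 2^12 = 4096
  Digit '1' (value 1) x 2^11 = 2048
  Digit '1' (value 1) x 2^10 = 1024
  Digit '0' (value 0) x 2^9 = 0
  Digit '0' (value 0) x 2^8 = 0
  Digit '1' (value 1) x 2^7 = 128
  Digit '0' (value 0) x 2^6 = 0
  Digit '0' (value 0) x 2^5 = 0
  Digit '0' (value 0) x 2^4 = 0
  Digit '1' (value 1) x 2^3 = 8
  Digit '0' (value 0) x 2^2 = 0
  Digit '1' (value 1) x 2^1 = 2
  Digit '1' (value 1) x 2^0 = 1
Sum = 7307

7307


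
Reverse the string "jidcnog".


Input: jidcnog
Reading characters right to left:
  Position 6: 'g'
  Position 5: 'o'
  Position 4: 'n'
  Position 3: 'c'
  Position 2: 'd'
  Position 1: 'i'
  Position 0: 'j'
Reversed: goncdij

goncdij


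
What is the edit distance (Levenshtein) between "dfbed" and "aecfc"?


Computing edit distance: "dfbed" -> "aecfc"
DP table:
           a    e    c    f    c
      0    1    2    3    4    5
  d   1    1    2    3    4    5
  f   2    2    2    3    3    4
  b   3    3    3    3    4    4
  e   4    4    3    4    4    5
  d   5    5    4    4    5    5
Edit distance = dp[5][5] = 5

5


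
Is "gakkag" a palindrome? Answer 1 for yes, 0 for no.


Input: gakkag
Reversed: gakkag
  Compare pos 0 ('g') with pos 5 ('g'): match
  Compare pos 1 ('a') with pos 4 ('a'): match
  Compare pos 2 ('k') with pos 3 ('k'): match
Result: palindrome

1


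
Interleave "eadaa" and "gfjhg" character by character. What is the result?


Interleaving "eadaa" and "gfjhg":
  Position 0: 'e' from first, 'g' from second => "eg"
  Position 1: 'a' from first, 'f' from second => "af"
  Position 2: 'd' from first, 'j' from second => "dj"
  Position 3: 'a' from first, 'h' from second => "ah"
  Position 4: 'a' from first, 'g' from second => "ag"
Result: egafdjahag

egafdjahag


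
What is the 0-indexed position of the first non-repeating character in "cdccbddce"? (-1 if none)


Input: cdccbddce
Character frequencies:
  'b': 1
  'c': 4
  'd': 3
  'e': 1
Scanning left to right for freq == 1:
  Position 0 ('c'): freq=4, skip
  Position 1 ('d'): freq=3, skip
  Position 2 ('c'): freq=4, skip
  Position 3 ('c'): freq=4, skip
  Position 4 ('b'): unique! => answer = 4

4


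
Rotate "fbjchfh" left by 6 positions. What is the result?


Input: "fbjchfh", rotate left by 6
First 6 characters: "fbjchf"
Remaining characters: "h"
Concatenate remaining + first: "h" + "fbjchf" = "hfbjchf"

hfbjchf


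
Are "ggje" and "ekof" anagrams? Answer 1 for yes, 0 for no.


Strings: "ggje", "ekof"
Sorted first:  eggj
Sorted second: efko
Differ at position 1: 'g' vs 'f' => not anagrams

0


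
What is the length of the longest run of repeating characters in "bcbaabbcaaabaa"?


Input: "bcbaabbcaaabaa"
Scanning for longest run:
  Position 1 ('c'): new char, reset run to 1
  Position 2 ('b'): new char, reset run to 1
  Position 3 ('a'): new char, reset run to 1
  Position 4 ('a'): continues run of 'a', length=2
  Position 5 ('b'): new char, reset run to 1
  Position 6 ('b'): continues run of 'b', length=2
  Position 7 ('c'): new char, reset run to 1
  Position 8 ('a'): new char, reset run to 1
  Position 9 ('a'): continues run of 'a', length=2
  Position 10 ('a'): continues run of 'a', length=3
  Position 11 ('b'): new char, reset run to 1
  Position 12 ('a'): new char, reset run to 1
  Position 13 ('a'): continues run of 'a', length=2
Longest run: 'a' with length 3

3


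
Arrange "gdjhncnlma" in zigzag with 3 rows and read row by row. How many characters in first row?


Zigzag "gdjhncnlma" into 3 rows:
Placing characters:
  'g' => row 0
  'd' => row 1
  'j' => row 2
  'h' => row 1
  'n' => row 0
  'c' => row 1
  'n' => row 2
  'l' => row 1
  'm' => row 0
  'a' => row 1
Rows:
  Row 0: "gnm"
  Row 1: "dhcla"
  Row 2: "jn"
First row length: 3

3


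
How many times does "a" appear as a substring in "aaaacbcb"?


Searching for "a" in "aaaacbcb"
Scanning each position:
  Position 0: "a" => MATCH
  Position 1: "a" => MATCH
  Position 2: "a" => MATCH
  Position 3: "a" => MATCH
  Position 4: "c" => no
  Position 5: "b" => no
  Position 6: "c" => no
  Position 7: "b" => no
Total occurrences: 4

4


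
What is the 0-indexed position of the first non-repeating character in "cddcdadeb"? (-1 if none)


Input: cddcdadeb
Character frequencies:
  'a': 1
  'b': 1
  'c': 2
  'd': 4
  'e': 1
Scanning left to right for freq == 1:
  Position 0 ('c'): freq=2, skip
  Position 1 ('d'): freq=4, skip
  Position 2 ('d'): freq=4, skip
  Position 3 ('c'): freq=2, skip
  Position 4 ('d'): freq=4, skip
  Position 5 ('a'): unique! => answer = 5

5


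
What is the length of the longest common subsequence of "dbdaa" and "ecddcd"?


LCS of "dbdaa" and "ecddcd"
DP table:
           e    c    d    d    c    d
      0    0    0    0    0    0    0
  d   0    0    0    1    1    1    1
  b   0    0    0    1    1    1    1
  d   0    0    0    1    2    2    2
  a   0    0    0    1    2    2    2
  a   0    0    0    1    2    2    2
LCS length = dp[5][6] = 2

2


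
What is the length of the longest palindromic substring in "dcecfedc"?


Input: "dcecfedc"
Checking substrings for palindromes:
  [1:4] "cec" (len 3) => palindrome
Longest palindromic substring: "cec" with length 3

3


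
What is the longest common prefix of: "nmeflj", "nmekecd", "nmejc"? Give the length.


Words: nmeflj, nmekecd, nmejc
  Position 0: all 'n' => match
  Position 1: all 'm' => match
  Position 2: all 'e' => match
  Position 3: ('f', 'k', 'j') => mismatch, stop
LCP = "nme" (length 3)

3


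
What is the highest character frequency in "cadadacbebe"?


Input: cadadacbebe
Character counts:
  'a': 3
  'b': 2
  'c': 2
  'd': 2
  'e': 2
Maximum frequency: 3

3


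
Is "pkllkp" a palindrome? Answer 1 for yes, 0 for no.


Input: pkllkp
Reversed: pkllkp
  Compare pos 0 ('p') with pos 5 ('p'): match
  Compare pos 1 ('k') with pos 4 ('k'): match
  Compare pos 2 ('l') with pos 3 ('l'): match
Result: palindrome

1


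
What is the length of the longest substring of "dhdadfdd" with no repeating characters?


Input: "dhdadfdd"
Sliding window (track last position of each char):
  Position 0 ('d'): window [0,0] length 1 -- new best
  Position 1 ('h'): window [0,1] length 2 -- new best
  Position 2 ('d'): repeat (last at 0), move window start to 1
  Position 2 ('d'): window [1,2] length 2
  Position 3 ('a'): window [1,3] length 3 -- new best
  Position 4 ('d'): repeat (last at 2), move window start to 3
  Position 4 ('d'): window [3,4] length 2
  Position 5 ('f'): window [3,5] length 3
  Position 6 ('d'): repeat (last at 4), move window start to 5
  Position 6 ('d'): window [5,6] length 2
  Position 7 ('d'): repeat (last at 6), move window start to 7
  Position 7 ('d'): window [7,7] length 1
Longest substring with no repeats: "hda" with length 3

3


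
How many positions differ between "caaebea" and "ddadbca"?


Comparing "caaebea" and "ddadbca" position by position:
  Position 0: 'c' vs 'd' => DIFFER
  Position 1: 'a' vs 'd' => DIFFER
  Position 2: 'a' vs 'a' => same
  Position 3: 'e' vs 'd' => DIFFER
  Position 4: 'b' vs 'b' => same
  Position 5: 'e' vs 'c' => DIFFER
  Position 6: 'a' vs 'a' => same
Positions that differ: 4

4


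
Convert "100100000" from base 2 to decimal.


Input: "100100000" in base 2
Positional expansion:
  Digit '1' (value 1) x 2^8 = 256
  Digit '0' (value 0) x 2^7 = 0
  Digit '0' (value 0) x 2^6 = 0
  Digit '1' (value 1) x 2^5 = 32
  Digit '0' (value 0) x 2^4 = 0
  Digit '0' (value 0) x 2^3 = 0
  Digit '0' (value 0) x 2^2 = 0
  Digit '0' (value 0) x 2^1 = 0
  Digit '0' (value 0) x 2^0 = 0
Sum = 288

288


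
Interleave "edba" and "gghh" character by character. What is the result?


Interleaving "edba" and "gghh":
  Position 0: 'e' from first, 'g' from second => "eg"
  Position 1: 'd' from first, 'g' from second => "dg"
  Position 2: 'b' from first, 'h' from second => "bh"
  Position 3: 'a' from first, 'h' from second => "ah"
Result: egdgbhah

egdgbhah


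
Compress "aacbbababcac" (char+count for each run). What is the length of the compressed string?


Input: aacbbababcac
Runs:
  'a' x 2 => "a2"
  'c' x 1 => "c1"
  'b' x 2 => "b2"
  'a' x 1 => "a1"
  'b' x 1 => "b1"
  'a' x 1 => "a1"
  'b' x 1 => "b1"
  'c' x 1 => "c1"
  'a' x 1 => "a1"
  'c' x 1 => "c1"
Compressed: "a2c1b2a1b1a1b1c1a1c1"
Compressed length: 20

20


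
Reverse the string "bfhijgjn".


Input: bfhijgjn
Reading characters right to left:
  Position 7: 'n'
  Position 6: 'j'
  Position 5: 'g'
  Position 4: 'j'
  Position 3: 'i'
  Position 2: 'h'
  Position 1: 'f'
  Position 0: 'b'
Reversed: njgjihfb

njgjihfb


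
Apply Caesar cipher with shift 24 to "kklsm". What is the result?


Caesar cipher: shift "kklsm" by 24
  'k' (pos 10) + 24 = pos 8 = 'i'
  'k' (pos 10) + 24 = pos 8 = 'i'
  'l' (pos 11) + 24 = pos 9 = 'j'
  's' (pos 18) + 24 = pos 16 = 'q'
  'm' (pos 12) + 24 = pos 10 = 'k'
Result: iijqk

iijqk


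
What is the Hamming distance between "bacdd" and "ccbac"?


Comparing "bacdd" and "ccbac" position by position:
  Position 0: 'b' vs 'c' => differ
  Position 1: 'a' vs 'c' => differ
  Position 2: 'c' vs 'b' => differ
  Position 3: 'd' vs 'a' => differ
  Position 4: 'd' vs 'c' => differ
Total differences (Hamming distance): 5

5


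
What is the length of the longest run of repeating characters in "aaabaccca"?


Input: "aaabaccca"
Scanning for longest run:
  Position 1 ('a'): continues run of 'a', length=2
  Position 2 ('a'): continues run of 'a', length=3
  Position 3 ('b'): new char, reset run to 1
  Position 4 ('a'): new char, reset run to 1
  Position 5 ('c'): new char, reset run to 1
  Position 6 ('c'): continues run of 'c', length=2
  Position 7 ('c'): continues run of 'c', length=3
  Position 8 ('a'): new char, reset run to 1
Longest run: 'a' with length 3

3


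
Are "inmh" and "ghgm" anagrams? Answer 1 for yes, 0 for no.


Strings: "inmh", "ghgm"
Sorted first:  himn
Sorted second: gghm
Differ at position 0: 'h' vs 'g' => not anagrams

0
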